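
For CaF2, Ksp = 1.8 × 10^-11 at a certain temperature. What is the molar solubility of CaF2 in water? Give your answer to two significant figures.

CaF2(s) ⇌ Ca^2+ + 2 F^-
Ksp = [Ca^2+][F^-]^2
With molar solubility s: [Ca^2+] = s, [F^-] = 2s.
So Ksp = s × (2s)^2 = 4s^3
Solving, s = (1.8 × 10^-11/4)^(1/3) = 1.7 x 10^-4 M

s ≈ 1.7e-4 M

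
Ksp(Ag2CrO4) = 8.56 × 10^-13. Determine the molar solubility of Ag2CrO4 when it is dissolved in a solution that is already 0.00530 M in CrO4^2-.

Ag2CrO4(s) ⇌ 2 Ag^+ + CrO4^2-
Ksp = [Ag^+]^2[CrO4^2-]
Let s be the molar solubility in this solution. [Ag^+] = 2s, [CrO4^2-] = 0.00530 + s ≈ 0.00530 (common-ion effect: CrO4^2- is already 0.00530 M).
Ksp ≈ (2s)^2 × 0.00530
s = 6.35 x 10^-6 M
Check: s = 6.4 x 10^-6 ≪ 0.00530, so the approximation is valid.

s ≈ 6.35 × 10^-6 M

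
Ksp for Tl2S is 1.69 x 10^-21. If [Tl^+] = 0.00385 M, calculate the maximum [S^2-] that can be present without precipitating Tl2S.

[S^2-] = 1.14 x 10^-16 M

Tl2S(s) <=> 2 Tl^+ + S^2-
Ksp = [Tl^+]^2[S^2-]
Precipitation begins when Q = Ksp. With [Tl^+] = 0.00385 M:
1.69 x 10^-21 = (0.00385)^2 × [S^2-]
[S^2-] = (1.69 x 10^-21 / 1.482 × 10^-5) = 1.14 × 10^-16 M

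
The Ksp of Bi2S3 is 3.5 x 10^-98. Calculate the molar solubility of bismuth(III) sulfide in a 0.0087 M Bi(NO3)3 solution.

s ≈ 2.6 x 10^-32 M

Bi2S3(s) ⇌ 2 Bi^3+(aq) + 3 S^2-(aq)
Ksp = [Bi^3+]^2[S^2-]^3
If s mol/L dissolves here, [Bi^3+] = 0.0087 + 2s ≈ 0.0087, [S^2-] = 3s (common-ion effect: Bi^3+ is already 0.0087 M).
Ksp ≈ (0.0087)^2 × (3s)^3
s = 2.6 × 10^-32 M
Check: 2s = 5.2 x 10^-32 ≪ 0.0087, so the approximation is valid.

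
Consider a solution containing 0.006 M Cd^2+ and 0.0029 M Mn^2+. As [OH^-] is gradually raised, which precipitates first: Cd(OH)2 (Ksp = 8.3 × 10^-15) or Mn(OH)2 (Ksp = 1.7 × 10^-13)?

Cd(OH)2

Precipitation of each salt starts when its ion product equals its Ksp.
For Cd(OH)2: 8.3 × 10^-15 = 0.006 × [OH^-]^2  ⇒  [OH^-] = 1.2 × 10^-6 M.
For Mn(OH)2: 1.7 × 10^-13 = 0.0029 × [OH^-]^2  ⇒  [OH^-] = 7.7 × 10^-6 M.
The salt with the lower threshold [OH^-] precipitates first: Cd(OH)2.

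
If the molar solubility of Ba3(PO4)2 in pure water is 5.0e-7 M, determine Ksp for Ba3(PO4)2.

Ksp = 3.4 × 10^-30

Ba3(PO4)2(s) ⇌ 3 Ba^2+(aq) + 2 PO4^3-(aq)
With molar solubility s: [Ba^2+] = 3s, [PO4^3-] = 2s.
Ksp = [Ba^2+]^3[PO4^3-]^2
Substituting: Ksp = (3s)^3(2s)^2 = 108s^5
Ksp = 108 × (5.0 × 10^-7)^5 = 3.4 x 10^-30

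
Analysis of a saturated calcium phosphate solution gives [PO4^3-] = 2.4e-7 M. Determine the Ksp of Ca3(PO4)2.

Ksp = 2.7e-33

Ca3(PO4)2(s) ⇌ 3 Ca^2+(aq) + 2 PO4^3-(aq)
Stoichiometry gives [Ca^2+] = (3/2)[PO4^3-] = 3.60 × 10^-7 M.
Ksp = [Ca^2+]^3[PO4^3-]^2
Ksp = (3.60 x 10^-7)^3 × (2.4 × 10^-7)^2 = 2.7 x 10^-33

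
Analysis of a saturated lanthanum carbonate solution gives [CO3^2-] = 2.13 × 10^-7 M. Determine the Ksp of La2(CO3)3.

Ksp = 1.95 × 10^-34

La2(CO3)3(s) ⇌ 2 La^3+(aq) + 3 CO3^2-(aq)
Stoichiometry gives [La^3+] = (2/3)[CO3^2-] = 1.420 × 10^-7 M.
Ksp = [La^3+]^2[CO3^2-]^3
Ksp = (1.420 × 10^-7)^2 × (2.13 × 10^-7)^3 = 1.95 × 10^-34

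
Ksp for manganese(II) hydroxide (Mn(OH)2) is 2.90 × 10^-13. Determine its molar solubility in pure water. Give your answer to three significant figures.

Mn(OH)2(s) ⇌ Mn^2+(aq) + 2 OH^-(aq)
Ksp = [Mn^2+][OH^-]^2
Let s = molar solubility. Then [Mn^2+] = s and [OH^-] = 2s.
So Ksp = s × (2s)^2 = 4s^3
Solving, s = (2.90 × 10^-13/4)^(1/3) = 4.17 x 10^-5 M

4.17 × 10^-5 M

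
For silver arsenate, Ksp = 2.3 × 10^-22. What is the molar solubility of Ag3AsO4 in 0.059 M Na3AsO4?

5.2e-8 M

Ag3AsO4(s) <=> 3 Ag^+(aq) + AsO4^3-(aq)
Ksp = [Ag^+]^3[AsO4^3-]
Let s be the molar solubility in this solution. [Ag^+] = 3s, [AsO4^3-] = 0.059 + s ≈ 0.059 (common-ion effect: AsO4^3- is already 0.059 M).
Ksp ≈ (3s)^3 × 0.059
s = 5.2 × 10^-8 M
Check: s = 5.2 × 10^-8 ≪ 0.059, so the approximation is valid.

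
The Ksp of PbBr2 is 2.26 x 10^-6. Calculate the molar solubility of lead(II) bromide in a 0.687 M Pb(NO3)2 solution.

PbBr2(s) ⇌ Pb^2+(aq) + 2 Br^-(aq)
Ksp = [Pb^2+][Br^-]^2
If s mol/L dissolves here, [Pb^2+] = 0.687 + s ≈ 0.687, [Br^-] = 2s (common-ion effect: Pb^2+ is already 0.687 M).
Ksp ≈ 0.687 × (2s)^2
s = 9.07 × 10^-4 M
Check: s = 9.1 × 10^-4 ≪ 0.687, so the approximation is valid.

s = 9.07e-4 M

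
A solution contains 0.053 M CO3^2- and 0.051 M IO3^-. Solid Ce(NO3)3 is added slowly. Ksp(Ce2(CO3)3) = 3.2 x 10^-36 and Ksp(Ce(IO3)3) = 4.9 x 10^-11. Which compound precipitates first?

Each salt begins to precipitate when Q = Ksp, i.e. when [Ce^3+] reaches its threshold.
For Ce2(CO3)3: 3.2 x 10^-36 = (0.053)^3 × [Ce^3+]^2  ⇒  [Ce^3+] = 1.5 x 10^-16 M.
For Ce(IO3)3: 4.9 x 10^-11 = (0.051)^3 × [Ce^3+]  ⇒  [Ce^3+] = 3.7 × 10^-7 M.
The salt with the lower threshold [Ce^3+] precipitates first: Ce2(CO3)3.

Ce2(CO3)3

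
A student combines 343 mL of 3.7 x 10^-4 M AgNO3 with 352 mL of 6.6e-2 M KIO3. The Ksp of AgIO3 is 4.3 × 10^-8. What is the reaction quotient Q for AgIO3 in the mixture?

Q ≈ 6.1e-6

Total volume = 343 + 352 = 695 mL.
[Ag^+] = 3.7 × 10^-4 × (343/695) = 1.83 × 10^-4 M
[IO3^-] = 6.6 × 10^-2 × (352/695) = 3.34 × 10^-2 M
AgIO3(s) <=> Ag^+(aq) + IO3^-(aq), so Q = [Ag^+][IO3^-]
Q = (1.83 × 10^-4)(3.34 x 10^-2) = 6.1 x 10^-6
Q > Ksp, so AgIO3 will precipitate.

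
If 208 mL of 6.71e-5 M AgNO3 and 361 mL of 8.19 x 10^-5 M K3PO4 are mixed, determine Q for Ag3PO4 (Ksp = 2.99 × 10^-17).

Total volume = 208 + 361 = 569 mL.
[Ag^+] = 6.71 × 10^-5 × (208/569) = 2.453 x 10^-5 M
[PO4^3-] = 8.19 × 10^-5 × (361/569) = 5.196 x 10^-5 M
Ag3PO4(s) ⇌ 3 Ag^+(aq) + PO4^3-(aq), so Q = [Ag^+]^3[PO4^3-]
Q = (2.453 × 10^-5)^3(5.196 × 10^-5) = 7.67 × 10^-19
Q < Ksp, so no precipitate of Ag3PO4 forms.

Q ≈ 7.67e-19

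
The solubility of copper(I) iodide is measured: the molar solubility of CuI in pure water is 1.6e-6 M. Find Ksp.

Ksp = 2.6 × 10^-12

CuI(s) ⇌ Cu^+ + I^-
If s mol/L of CuI dissolves, [Cu^+] = s and [I^-] = s.
Ksp = [Cu^+][I^-]
Ksp = s^2
With s = 1.6 x 10^-6: Ksp = 2.6 × 10^-12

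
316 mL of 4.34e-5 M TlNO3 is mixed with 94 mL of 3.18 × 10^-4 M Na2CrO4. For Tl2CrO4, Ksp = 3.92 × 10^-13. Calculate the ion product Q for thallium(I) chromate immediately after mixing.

Q = 8.16e-14

Total volume = 316 + 94 = 410 mL.
[Tl^+] = 4.34 x 10^-5 × (316/410) = 3.345 × 10^-5 M
[CrO4^2-] = 3.18 × 10^-4 × (94/410) = 7.291 × 10^-5 M
Tl2CrO4(s) ⇌ 2 Tl^+ + CrO4^2-, so Q = [Tl^+]^2[CrO4^2-]
Q = (3.345 × 10^-5)^2(7.291 × 10^-5) = 8.16 x 10^-14
Q < Ksp, so no precipitate of Tl2CrO4 forms.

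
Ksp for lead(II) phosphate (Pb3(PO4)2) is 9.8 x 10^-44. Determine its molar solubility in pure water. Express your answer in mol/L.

Pb3(PO4)2(s) ⇌ 3 Pb^2+ + 2 PO4^3-
Ksp = [Pb^2+]^3[PO4^3-]^2
For each mole of Pb3(PO4)2 that dissolves: [Pb^2+] = 3s, [PO4^3-] = 2s.
Substituting: Ksp = (3s)^3(2s)^2 = 108s^5
s^5 = 9.8 x 10^-44 / 108, so s = 9.8 × 10^-10 M

9.8 x 10^-10 M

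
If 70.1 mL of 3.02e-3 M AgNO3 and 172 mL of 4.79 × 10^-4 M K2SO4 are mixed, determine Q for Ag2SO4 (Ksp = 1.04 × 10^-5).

2.60e-10

Total volume = 70.1 + 172 = 242.1 mL.
[Ag^+] = 3.02 × 10^-3 × (70.1/242.1) = 8.744 × 10^-4 M
[SO4^2-] = 4.79 x 10^-4 × (172/242.1) = 3.403 × 10^-4 M
Ag2SO4(s) <=> 2 Ag^+ + SO4^2-, so Q = [Ag^+]^2[SO4^2-]
Q = (8.744 × 10^-4)^2(3.403 × 10^-4) = 2.60 × 10^-10
Q < Ksp, so no precipitate of Ag2SO4 forms.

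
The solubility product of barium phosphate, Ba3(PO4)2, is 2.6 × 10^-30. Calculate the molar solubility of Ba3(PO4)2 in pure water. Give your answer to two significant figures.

Ba3(PO4)2(s) ⇌ 3 Ba^2+ + 2 PO4^3-
Ksp = [Ba^2+]^3[PO4^3-]^2
Let s = molar solubility. Then [Ba^2+] = 3s and [PO4^3-] = 2s.
Substituting: Ksp = (3s)^3(2s)^2 = 108s^5
s = (2.6 × 10^-30 / 108)^(1/5) = 4.7 × 10^-7 M

s = 4.7 × 10^-7 M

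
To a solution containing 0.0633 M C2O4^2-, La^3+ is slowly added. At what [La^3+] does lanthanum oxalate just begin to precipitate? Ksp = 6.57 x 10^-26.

La2(C2O4)3(s) ⇌ 2 La^3+(aq) + 3 C2O4^2-(aq)
Ksp = [La^3+]^2[C2O4^2-]^3
Precipitation begins when Q = Ksp. With [C2O4^2-] = 0.0633 M:
6.57 x 10^-26 = (0.0633)^3 × [La^3+]^2
[La^3+] = (6.57 x 10^-26 / 2.536 × 10^-4)^(1/2) = 1.61 x 10^-11 M

1.61e-11 M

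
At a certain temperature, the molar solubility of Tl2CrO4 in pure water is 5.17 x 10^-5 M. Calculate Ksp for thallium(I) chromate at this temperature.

Ksp ≈ 5.53 × 10^-13

Tl2CrO4(s) ⇌ 2 Tl^+(aq) + CrO4^2-(aq)
If s mol/L of Tl2CrO4 dissolves, [Tl^+] = 2s and [CrO4^2-] = s.
Ksp = [Tl^+]^2[CrO4^2-]
So Ksp = (2s)^2 × s = 4s^3
Ksp = 4 × (5.17 × 10^-5)^3 = 5.53 x 10^-13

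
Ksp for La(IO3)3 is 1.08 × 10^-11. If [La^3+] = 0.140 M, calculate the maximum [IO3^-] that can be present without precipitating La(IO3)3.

[IO3^-] = 4.26 × 10^-4 M

La(IO3)3(s) ⇌ La^3+ + 3 IO3^-
Ksp = [La^3+][IO3^-]^3
Precipitation begins when Q = Ksp. With [La^3+] = 0.140 M:
1.08 × 10^-11 = (0.140) × [IO3^-]^3
[IO3^-] = (1.08 × 10^-11 / 1.40 × 10^-1)^(1/3) = 4.26 x 10^-4 M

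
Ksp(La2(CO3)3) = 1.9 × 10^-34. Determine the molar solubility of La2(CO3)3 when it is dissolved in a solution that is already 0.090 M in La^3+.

La2(CO3)3(s) <=> 2 La^3+(aq) + 3 CO3^2-(aq)
Ksp = [La^3+]^2[CO3^2-]^3
Let s be the molar solubility in this solution. [La^3+] = 0.090 + 2s ≈ 0.090, [CO3^2-] = 3s (common-ion effect: La^3+ is already 0.090 M).
Ksp ≈ (0.090)^2 × (3s)^3
s = 9.5 × 10^-12 M
Check: 2s = 1.9 x 10^-11 ≪ 0.090, so the approximation is valid.

s ≈ 9.5 x 10^-12 M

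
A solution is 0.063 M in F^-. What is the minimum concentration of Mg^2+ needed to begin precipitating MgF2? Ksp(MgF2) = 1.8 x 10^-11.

MgF2(s) ⇌ Mg^2+ + 2 F^-
Ksp = [Mg^2+][F^-]^2
Precipitation begins when Q = Ksp. With [F^-] = 0.063 M:
1.8 x 10^-11 = (0.063)^2 × [Mg^2+]
[Mg^2+] = (1.8 x 10^-11 / 3.97 × 10^-3) = 4.5 x 10^-9 M

[Mg^2+] = 4.5 x 10^-9 M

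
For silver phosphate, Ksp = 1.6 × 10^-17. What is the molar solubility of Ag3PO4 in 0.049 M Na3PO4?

s ≈ 2.3e-6 M

Ag3PO4(s) ⇌ 3 Ag^+(aq) + PO4^3-(aq)
Ksp = [Ag^+]^3[PO4^3-]
If s mol/L dissolves here, [Ag^+] = 3s, [PO4^3-] = 0.049 + s ≈ 0.049 (common-ion effect: PO4^3- is already 0.049 M).
Ksp ≈ (3s)^3 × 0.049
s = 2.3 x 10^-6 M
Check: s = 2.3 x 10^-6 ≪ 0.049, so the approximation is valid.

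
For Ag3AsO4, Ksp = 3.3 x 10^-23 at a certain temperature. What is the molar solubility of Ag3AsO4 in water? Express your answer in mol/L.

1.1 × 10^-6 M

Ag3AsO4(s) <=> 3 Ag^+(aq) + AsO4^3-(aq)
Ksp = [Ag^+]^3[AsO4^3-]
Let s = molar solubility. Then [Ag^+] = 3s and [AsO4^3-] = s.
Ksp = (3s)^3s = 27s^4
s = (3.3 x 10^-23 / 27)^(1/4) = 1.1 × 10^-6 M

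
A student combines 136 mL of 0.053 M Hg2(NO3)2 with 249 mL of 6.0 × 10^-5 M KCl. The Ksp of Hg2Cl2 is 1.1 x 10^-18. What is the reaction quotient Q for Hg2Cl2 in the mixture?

Q = 2.8 x 10^-11

Total volume = 136 + 249 = 385 mL.
[Hg2^2+] = 5.3 × 10^-2 × (136/385) = 1.87 x 10^-2 M
[Cl^-] = 6.0 × 10^-5 × (249/385) = 3.88 × 10^-5 M
Hg2Cl2(s) ⇌ Hg2^2+ + 2 Cl^-, so Q = [Hg2^2+][Cl^-]^2
Q = (1.87 x 10^-2)(3.88 x 10^-5)^2 = 2.8 × 10^-11
Q > Ksp, so Hg2Cl2 will precipitate.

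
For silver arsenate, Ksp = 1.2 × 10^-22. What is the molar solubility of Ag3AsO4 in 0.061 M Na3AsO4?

4.2e-8 M

Ag3AsO4(s) ⇌ 3 Ag^+(aq) + AsO4^3-(aq)
Ksp = [Ag^+]^3[AsO4^3-]
Let s be the molar solubility in this solution. [Ag^+] = 3s, [AsO4^3-] = 0.061 + s ≈ 0.061 (since AsO4^3- from Na3AsO4 dominates).
Ksp ≈ (3s)^3 × 0.061
s = 4.2 × 10^-8 M
Check: s = 4.2 x 10^-8 ≪ 0.061, so the approximation is valid.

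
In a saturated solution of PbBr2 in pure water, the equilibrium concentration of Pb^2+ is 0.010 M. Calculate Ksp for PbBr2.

PbBr2(s) ⇌ Pb^2+(aq) + 2 Br^-(aq)
Stoichiometry gives [Br^-] = (2/1)[Pb^2+] = 2.00 × 10^-2 M.
Ksp = [Pb^2+][Br^-]^2
Ksp = 1.0 x 10^-2 × (2.00 x 10^-2)^2 = 4.0 x 10^-6

Ksp = 4.0 x 10^-6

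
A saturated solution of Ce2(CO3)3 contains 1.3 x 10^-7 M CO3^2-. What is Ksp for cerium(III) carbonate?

Ce2(CO3)3(s) ⇌ 2 Ce^3+ + 3 CO3^2-
Stoichiometry gives [Ce^3+] = (2/3)[CO3^2-] = 8.67 x 10^-8 M.
Ksp = [Ce^3+]^2[CO3^2-]^3
Ksp = (8.67 x 10^-8)^2 × (1.3 × 10^-7)^3 = 1.7 × 10^-35

Ksp = 1.7 × 10^-35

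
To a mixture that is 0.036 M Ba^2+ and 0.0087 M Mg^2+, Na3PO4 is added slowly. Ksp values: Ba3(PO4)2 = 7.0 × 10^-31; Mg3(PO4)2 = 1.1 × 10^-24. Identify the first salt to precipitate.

Ba3(PO4)2

Precipitation of each salt starts when its ion product equals its Ksp.
For Ba3(PO4)2: 7.0 × 10^-31 = (0.036)^3 × [PO4^3-]^2  ⇒  [PO4^3-] = 1.2 × 10^-13 M.
For Mg3(PO4)2: 1.1 × 10^-24 = (0.0087)^3 × [PO4^3-]^2  ⇒  [PO4^3-] = 1.3 x 10^-9 M.
The salt with the lower threshold [PO4^3-] precipitates first: Ba3(PO4)2.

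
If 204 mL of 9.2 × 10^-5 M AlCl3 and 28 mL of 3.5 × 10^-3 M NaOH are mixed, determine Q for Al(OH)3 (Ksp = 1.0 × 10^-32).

6.1 x 10^-15

Total volume = 204 + 28 = 232 mL.
[Al^3+] = 9.2 × 10^-5 × (204/232) = 8.09 × 10^-5 M
[OH^-] = 3.5 x 10^-3 × (28/232) = 4.22 × 10^-4 M
Al(OH)3(s) ⇌ Al^3+(aq) + 3 OH^-(aq), so Q = [Al^3+][OH^-]^3
Q = (8.09 × 10^-5)(4.22 × 10^-4)^3 = 6.1 × 10^-15
Q > Ksp, so Al(OH)3 will precipitate.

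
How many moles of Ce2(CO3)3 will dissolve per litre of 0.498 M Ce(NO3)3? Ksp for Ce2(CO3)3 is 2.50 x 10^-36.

s = 7.20 × 10^-13 M

Ce2(CO3)3(s) ⇌ 2 Ce^3+(aq) + 3 CO3^2-(aq)
Ksp = [Ce^3+]^2[CO3^2-]^3
Let s = moles of Ce2(CO3)3 that dissolve per litre. [Ce^3+] = 0.498 + 2s ≈ 0.498, [CO3^2-] = 3s (since Ce^3+ from Ce(NO3)3 dominates).
Ksp ≈ (0.498)^2 × (3s)^3
s = 7.20 x 10^-13 M
Check: 2s = 1.4 × 10^-12 ≪ 0.498, so the approximation is valid.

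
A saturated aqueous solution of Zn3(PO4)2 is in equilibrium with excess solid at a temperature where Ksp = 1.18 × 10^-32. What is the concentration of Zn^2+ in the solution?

4.84 × 10^-7 M

Zn3(PO4)2(s) ⇌ 3 Zn^2+ + 2 PO4^3-
Ksp = [Zn^2+]^3[PO4^3-]^2
For each mole of Zn3(PO4)2 that dissolves: [Zn^2+] = 3s, [PO4^3-] = 2s.
So Ksp = (3s)^3 × (2s)^2 = 108s^5
s^5 = 1.18 × 10^-32 / 108, so s = 1.613 x 10^-7 M
[Zn^2+] = 3s = 4.84 × 10^-7 M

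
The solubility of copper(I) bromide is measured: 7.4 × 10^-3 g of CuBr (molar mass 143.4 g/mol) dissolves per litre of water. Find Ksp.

2.7 × 10^-9

Molar solubility s = (7.4 × 10^-3 g/L) / (143.4 g/mol) = 5.16 × 10^-5 M.
CuBr(s) <=> Cu^+(aq) + Br^-(aq)
If s mol/L of CuBr dissolves, [Cu^+] = s and [Br^-] = s.
Ksp = [Cu^+][Br^-]
Ksp = s × s = s^2
With s = 5.16 x 10^-5: Ksp = 2.7 × 10^-9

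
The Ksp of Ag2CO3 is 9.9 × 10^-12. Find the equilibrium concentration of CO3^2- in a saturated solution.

[CO3^2-] ≈ 1.4 × 10^-4 M

Ag2CO3(s) <=> 2 Ag^+(aq) + CO3^2-(aq)
Ksp = [Ag^+]^2[CO3^2-]
With molar solubility s: [Ag^+] = 2s, [CO3^2-] = s.
Ksp = (2s)^2s = 4s^3
s = (9.9 × 10^-12 / 4)^(1/3) = 1.35 × 10^-4 M
[CO3^2-] = s = 1.4 x 10^-4 M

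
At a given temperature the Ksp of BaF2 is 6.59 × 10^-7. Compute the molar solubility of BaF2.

BaF2(s) <=> Ba^2+(aq) + 2 F^-(aq)
Ksp = [Ba^2+][F^-]^2
For each mole of BaF2 that dissolves: [Ba^2+] = s, [F^-] = 2s.
Ksp = s(2s)^2 = 4s^3
s = (6.59 × 10^-7 / 4)^(1/3) = 5.48 × 10^-3 M

s = 5.48e-3 M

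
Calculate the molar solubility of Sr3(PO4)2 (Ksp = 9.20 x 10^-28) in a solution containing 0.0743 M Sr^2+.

s ≈ 7.49e-13 M

Sr3(PO4)2(s) ⇌ 3 Sr^2+(aq) + 2 PO4^3-(aq)
Ksp = [Sr^2+]^3[PO4^3-]^2
Let s be the molar solubility in this solution. [Sr^2+] = 0.0743 + 3s ≈ 0.0743, [PO4^3-] = 2s (common-ion effect: Sr^2+ is already 0.0743 M).
Ksp ≈ (0.0743)^3 × (2s)^2
s = 7.49 x 10^-13 M
Check: 3s = 2.2 × 10^-12 ≪ 0.0743, so the approximation is valid.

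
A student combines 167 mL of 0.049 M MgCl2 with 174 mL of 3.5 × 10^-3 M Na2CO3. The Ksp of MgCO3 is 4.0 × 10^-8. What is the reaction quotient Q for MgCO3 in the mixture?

Total volume = 167 + 174 = 341 mL.
[Mg^2+] = 4.9 × 10^-2 × (167/341) = 2.40 × 10^-2 M
[CO3^2-] = 3.5 × 10^-3 × (174/341) = 1.79 x 10^-3 M
MgCO3(s) ⇌ Mg^2+ + CO3^2-, so Q = [Mg^2+][CO3^2-]
Q = (2.40 × 10^-2)(1.79 × 10^-3) = 4.3 x 10^-5
Q > Ksp, so MgCO3 will precipitate.

Q = 4.3 × 10^-5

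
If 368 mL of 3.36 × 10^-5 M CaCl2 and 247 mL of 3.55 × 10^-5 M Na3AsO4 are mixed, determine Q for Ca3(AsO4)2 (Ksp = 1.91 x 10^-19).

Total volume = 368 + 247 = 615 mL.
[Ca^2+] = 3.36 x 10^-5 × (368/615) = 2.011 × 10^-5 M
[AsO4^3-] = 3.55 × 10^-5 × (247/615) = 1.426 x 10^-5 M
Ca3(AsO4)2(s) ⇌ 3 Ca^2+(aq) + 2 AsO4^3-(aq), so Q = [Ca^2+]^3[AsO4^3-]^2
Q = (2.011 × 10^-5)^3(1.426 × 10^-5)^2 = 1.65 x 10^-24
Q < Ksp, so no precipitate of Ca3(AsO4)2 forms.

Q = 1.65 x 10^-24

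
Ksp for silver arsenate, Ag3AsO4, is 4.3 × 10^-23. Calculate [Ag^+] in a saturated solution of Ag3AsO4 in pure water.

Ag3AsO4(s) <=> 3 Ag^+(aq) + AsO4^3-(aq)
Ksp = [Ag^+]^3[AsO4^3-]
Let s = molar solubility. Then [Ag^+] = 3s and [AsO4^3-] = s.
Ksp = (3s)^3s = 27s^4
s = (4.3 × 10^-23 / 27)^(1/4) = 1.12 × 10^-6 M
[Ag^+] = 3s = 3.4 × 10^-6 M

[Ag^+] ≈ 3.4 × 10^-6 M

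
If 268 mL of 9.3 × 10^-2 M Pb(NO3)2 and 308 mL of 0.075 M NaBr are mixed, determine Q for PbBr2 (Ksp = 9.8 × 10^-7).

Total volume = 268 + 308 = 576 mL.
[Pb^2+] = 9.3 × 10^-2 × (268/576) = 4.33 x 10^-2 M
[Br^-] = 7.5 × 10^-2 × (308/576) = 4.01 × 10^-2 M
PbBr2(s) ⇌ Pb^2+(aq) + 2 Br^-(aq), so Q = [Pb^2+][Br^-]^2
Q = (4.33 x 10^-2)(4.01 × 10^-2)^2 = 7.0 x 10^-5
Q > Ksp, so PbBr2 will precipitate.

7.0e-5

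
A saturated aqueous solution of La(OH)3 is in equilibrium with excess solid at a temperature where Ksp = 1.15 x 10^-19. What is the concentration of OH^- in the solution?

[OH^-] ≈ 2.42 × 10^-5 M

La(OH)3(s) <=> La^3+(aq) + 3 OH^-(aq)
Ksp = [La^3+][OH^-]^3
If s mol/L of La(OH)3 dissolves, [La^3+] = s and [OH^-] = 3s.
Substituting: Ksp = s(3s)^3 = 27s^4
s^4 = 1.15 x 10^-19 / 27, so s = 8.079 × 10^-6 M
[OH^-] = 3s = 2.42 × 10^-5 M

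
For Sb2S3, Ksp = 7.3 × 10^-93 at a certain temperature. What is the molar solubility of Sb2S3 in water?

1.5 x 10^-19 M

Sb2S3(s) ⇌ 2 Sb^3+(aq) + 3 S^2-(aq)
Ksp = [Sb^3+]^2[S^2-]^3
If s mol/L of Sb2S3 dissolves, [Sb^3+] = 2s and [S^2-] = 3s.
So Ksp = (2s)^2 × (3s)^3 = 108s^5
s^5 = 7.3 × 10^-93 / 108, so s = 1.5 × 10^-19 M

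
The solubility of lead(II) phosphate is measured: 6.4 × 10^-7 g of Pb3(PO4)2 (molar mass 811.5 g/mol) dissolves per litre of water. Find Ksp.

Molar solubility s = (6.4 × 10^-7 g/L) / (811.5 g/mol) = 7.89 x 10^-10 M.
Pb3(PO4)2(s) ⇌ 3 Pb^2+(aq) + 2 PO4^3-(aq)
For each mole of Pb3(PO4)2 that dissolves: [Pb^2+] = 3s, [PO4^3-] = 2s.
Ksp = [Pb^2+]^3[PO4^3-]^2
Ksp = (3s)^3(2s)^2 = 108s^5
Ksp = 108 × (7.89 × 10^-10)^5 = 3.3 × 10^-44

Ksp = 3.3 × 10^-44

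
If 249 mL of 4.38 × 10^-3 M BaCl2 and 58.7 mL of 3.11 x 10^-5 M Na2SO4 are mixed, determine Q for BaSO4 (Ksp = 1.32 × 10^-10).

Total volume = 249 + 58.7 = 307.7 mL.
[Ba^2+] = 4.38 x 10^-3 × (249/307.7) = 3.544 x 10^-3 M
[SO4^2-] = 3.11 × 10^-5 × (58.7/307.7) = 5.933 x 10^-6 M
BaSO4(s) <=> Ba^2+(aq) + SO4^2-(aq), so Q = [Ba^2+][SO4^2-]
Q = (3.544 × 10^-3)(5.933 x 10^-6) = 2.10 × 10^-8
Q > Ksp, so BaSO4 will precipitate.

2.10e-8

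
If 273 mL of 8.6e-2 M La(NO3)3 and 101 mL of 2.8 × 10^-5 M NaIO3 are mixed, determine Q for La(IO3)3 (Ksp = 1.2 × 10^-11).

Total volume = 273 + 101 = 374 mL.
[La^3+] = 8.6 x 10^-2 × (273/374) = 6.28 × 10^-2 M
[IO3^-] = 2.8 × 10^-5 × (101/374) = 7.56 × 10^-6 M
La(IO3)3(s) ⇌ La^3+(aq) + 3 IO3^-(aq), so Q = [La^3+][IO3^-]^3
Q = (6.28 × 10^-2)(7.56 × 10^-6)^3 = 2.7 x 10^-17
Q < Ksp, so no precipitate of La(IO3)3 forms.

2.7 × 10^-17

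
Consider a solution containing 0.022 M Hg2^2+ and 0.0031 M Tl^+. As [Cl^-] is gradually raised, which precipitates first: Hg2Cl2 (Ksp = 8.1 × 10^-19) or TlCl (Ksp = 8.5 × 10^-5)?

Hg2Cl2

Each salt begins to precipitate when Q = Ksp, i.e. when [Cl^-] reaches its threshold.
For Hg2Cl2: 8.1 × 10^-19 = 0.022 × [Cl^-]^2  ⇒  [Cl^-] = 6.1 × 10^-9 M.
For TlCl: 8.5 × 10^-5 = 0.0031 × [Cl^-]  ⇒  [Cl^-] = 2.7 x 10^-2 M.
The salt with the lower threshold [Cl^-] precipitates first: Hg2Cl2.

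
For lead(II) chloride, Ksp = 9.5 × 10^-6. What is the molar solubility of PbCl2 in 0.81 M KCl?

PbCl2(s) ⇌ Pb^2+(aq) + 2 Cl^-(aq)
Ksp = [Pb^2+][Cl^-]^2
If s mol/L dissolves here, [Pb^2+] = s, [Cl^-] = 0.81 + 2s ≈ 0.81 (common-ion effect: Cl^- is already 0.81 M).
Ksp ≈ s × (0.81)^2
s = 1.4 × 10^-5 M
Check: 2s = 2.9 × 10^-5 ≪ 0.81, so the approximation is valid.

1.4e-5 M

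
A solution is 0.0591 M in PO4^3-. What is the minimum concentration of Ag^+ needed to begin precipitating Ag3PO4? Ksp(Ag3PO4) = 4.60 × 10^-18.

Ag3PO4(s) <=> 3 Ag^+(aq) + PO4^3-(aq)
Ksp = [Ag^+]^3[PO4^3-]
Precipitation begins when Q = Ksp. With [PO4^3-] = 0.0591 M:
4.60 × 10^-18 = (0.0591) × [Ag^+]^3
[Ag^+] = (4.60 × 10^-18 / 5.91 × 10^-2)^(1/3) = 4.27 x 10^-6 M

[Ag^+] ≈ 4.27e-6 M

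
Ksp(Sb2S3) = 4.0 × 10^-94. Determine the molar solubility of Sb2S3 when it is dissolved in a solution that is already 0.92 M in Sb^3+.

Sb2S3(s) ⇌ 2 Sb^3+(aq) + 3 S^2-(aq)
Ksp = [Sb^3+]^2[S^2-]^3
Let s be the molar solubility in this solution. [Sb^3+] = 0.92 + 2s ≈ 0.92, [S^2-] = 3s (Ksp is small, so little additional dissolves).
Ksp ≈ (0.92)^2 × (3s)^3
s = 2.6 × 10^-32 M
Check: 2s = 5.2 × 10^-32 ≪ 0.92, so the approximation is valid.

2.6 x 10^-32 M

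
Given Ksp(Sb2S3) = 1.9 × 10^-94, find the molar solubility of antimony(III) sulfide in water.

Sb2S3(s) <=> 2 Sb^3+(aq) + 3 S^2-(aq)
Ksp = [Sb^3+]^2[S^2-]^3
For each mole of Sb2S3 that dissolves: [Sb^3+] = 2s, [S^2-] = 3s.
So Ksp = (2s)^2 × (3s)^3 = 108s^5
s = (1.9 × 10^-94 / 108)^(1/5) = 7.1 x 10^-20 M

7.1 x 10^-20 M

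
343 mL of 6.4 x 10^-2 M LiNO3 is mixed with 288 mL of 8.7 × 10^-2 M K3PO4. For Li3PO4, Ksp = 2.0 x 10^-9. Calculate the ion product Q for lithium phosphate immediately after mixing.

Q ≈ 1.7e-6

Total volume = 343 + 288 = 631 mL.
[Li^+] = 6.4 x 10^-2 × (343/631) = 3.48 x 10^-2 M
[PO4^3-] = 8.7 × 10^-2 × (288/631) = 3.97 × 10^-2 M
Li3PO4(s) <=> 3 Li^+ + PO4^3-, so Q = [Li^+]^3[PO4^3-]
Q = (3.48 x 10^-2)^3(3.97 x 10^-2) = 1.7 × 10^-6
Q > Ksp, so Li3PO4 will precipitate.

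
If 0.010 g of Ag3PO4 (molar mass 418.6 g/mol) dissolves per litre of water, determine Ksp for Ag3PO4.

Ksp ≈ 8.8 × 10^-18

Molar solubility s = (1.0 × 10^-2 g/L) / (418.6 g/mol) = 2.39 x 10^-5 M.
Ag3PO4(s) ⇌ 3 Ag^+(aq) + PO4^3-(aq)
For each mole of Ag3PO4 that dissolves: [Ag^+] = 3s, [PO4^3-] = s.
Ksp = [Ag^+]^3[PO4^3-]
Ksp = (3s)^3s = 27s^4
Ksp = 27 × (2.39 x 10^-5)^4 = 8.8 × 10^-18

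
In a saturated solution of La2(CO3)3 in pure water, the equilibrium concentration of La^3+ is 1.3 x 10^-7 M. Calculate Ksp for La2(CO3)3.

La2(CO3)3(s) <=> 2 La^3+ + 3 CO3^2-
Stoichiometry gives [CO3^2-] = (3/2)[La^3+] = 1.95 × 10^-7 M.
Ksp = [La^3+]^2[CO3^2-]^3
Ksp = (1.3 x 10^-7)^2 × (1.95 x 10^-7)^3 = 1.3 x 10^-34

Ksp ≈ 1.3 × 10^-34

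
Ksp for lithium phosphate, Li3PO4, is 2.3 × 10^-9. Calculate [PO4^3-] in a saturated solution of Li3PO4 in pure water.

3.0e-3 M

Li3PO4(s) ⇌ 3 Li^+(aq) + PO4^3-(aq)
Ksp = [Li^+]^3[PO4^3-]
If s mol/L of Li3PO4 dissolves, [Li^+] = 3s and [PO4^3-] = s.
Ksp = (3s)^3s = 27s^4
s^4 = 2.3 × 10^-9 / 27, so s = 3.04 × 10^-3 M
[PO4^3-] = s = 3.0 × 10^-3 M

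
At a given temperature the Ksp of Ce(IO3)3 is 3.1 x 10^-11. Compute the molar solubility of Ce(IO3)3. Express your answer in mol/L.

Ce(IO3)3(s) <=> Ce^3+ + 3 IO3^-
Ksp = [Ce^3+][IO3^-]^3
If s mol/L of Ce(IO3)3 dissolves, [Ce^3+] = s and [IO3^-] = 3s.
Ksp = s(3s)^3 = 27s^4
s^4 = 3.1 x 10^-11 / 27, so s = 1.0 × 10^-3 M

s ≈ 1.0 x 10^-3 M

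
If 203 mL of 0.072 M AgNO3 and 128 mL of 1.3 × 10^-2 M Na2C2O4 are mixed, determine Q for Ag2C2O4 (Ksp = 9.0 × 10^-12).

Total volume = 203 + 128 = 331 mL.
[Ag^+] = 7.2 × 10^-2 × (203/331) = 4.42 x 10^-2 M
[C2O4^2-] = 1.3 x 10^-2 × (128/331) = 5.03 × 10^-3 M
Ag2C2O4(s) ⇌ 2 Ag^+ + C2O4^2-, so Q = [Ag^+]^2[C2O4^2-]
Q = (4.42 × 10^-2)^2(5.03 x 10^-3) = 9.8 × 10^-6
Q > Ksp, so Ag2C2O4 will precipitate.

9.8e-6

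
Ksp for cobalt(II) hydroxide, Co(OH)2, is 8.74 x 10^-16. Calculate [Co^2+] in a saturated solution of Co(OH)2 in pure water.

Co(OH)2(s) ⇌ Co^2+(aq) + 2 OH^-(aq)
Ksp = [Co^2+][OH^-]^2
If s mol/L of Co(OH)2 dissolves, [Co^2+] = s and [OH^-] = 2s.
Substituting: Ksp = s(2s)^2 = 4s^3
s^3 = 8.74 x 10^-16 / 4, so s = 6.023 × 10^-6 M
[Co^2+] = s = 6.02 × 10^-6 M

[Co^2+] = 6.02 × 10^-6 M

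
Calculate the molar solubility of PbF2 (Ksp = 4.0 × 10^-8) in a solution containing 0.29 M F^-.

s = 4.8e-7 M

PbF2(s) ⇌ Pb^2+ + 2 F^-
Ksp = [Pb^2+][F^-]^2
Let s be the molar solubility in this solution. [Pb^2+] = s, [F^-] = 0.29 + 2s ≈ 0.29 (common-ion effect: F^- is already 0.29 M).
Ksp ≈ s × (0.29)^2
s = 4.8 × 10^-7 M
Check: 2s = 9.5 × 10^-7 ≪ 0.29, so the approximation is valid.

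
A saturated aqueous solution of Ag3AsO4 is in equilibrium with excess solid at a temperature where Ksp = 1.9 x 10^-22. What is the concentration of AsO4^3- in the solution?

1.6e-6 M

Ag3AsO4(s) <=> 3 Ag^+ + AsO4^3-
Ksp = [Ag^+]^3[AsO4^3-]
With molar solubility s: [Ag^+] = 3s, [AsO4^3-] = s.
Ksp = (3s)^3s = 27s^4
s = (1.9 x 10^-22 / 27)^(1/4) = 1.63 × 10^-6 M
[AsO4^3-] = s = 1.6 × 10^-6 M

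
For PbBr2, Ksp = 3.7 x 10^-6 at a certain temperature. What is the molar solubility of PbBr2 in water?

9.7e-3 M

PbBr2(s) ⇌ Pb^2+(aq) + 2 Br^-(aq)
Ksp = [Pb^2+][Br^-]^2
For each mole of PbBr2 that dissolves: [Pb^2+] = s, [Br^-] = 2s.
So Ksp = s × (2s)^2 = 4s^3
Solving, s = (3.7 x 10^-6/4)^(1/3) = 9.7 × 10^-3 M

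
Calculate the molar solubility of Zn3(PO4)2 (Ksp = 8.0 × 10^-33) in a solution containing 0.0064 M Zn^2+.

Zn3(PO4)2(s) ⇌ 3 Zn^2+(aq) + 2 PO4^3-(aq)
Ksp = [Zn^2+]^3[PO4^3-]^2
Let s = moles of Zn3(PO4)2 that dissolve per litre. [Zn^2+] = 0.0064 + 3s ≈ 0.0064, [PO4^3-] = 2s (common-ion effect: Zn^2+ is already 0.0064 M).
Ksp ≈ (0.0064)^3 × (2s)^2
s = 8.7 × 10^-14 M
Check: 3s = 2.6 × 10^-13 ≪ 0.0064, so the approximation is valid.

s = 8.7 x 10^-14 M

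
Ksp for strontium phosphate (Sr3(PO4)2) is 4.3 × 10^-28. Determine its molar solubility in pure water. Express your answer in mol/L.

1.3e-6 M

Sr3(PO4)2(s) <=> 3 Sr^2+(aq) + 2 PO4^3-(aq)
Ksp = [Sr^2+]^3[PO4^3-]^2
Let s = molar solubility. Then [Sr^2+] = 3s and [PO4^3-] = 2s.
So Ksp = (3s)^3 × (2s)^2 = 108s^5
s^5 = 4.3 × 10^-28 / 108, so s = 1.3 × 10^-6 M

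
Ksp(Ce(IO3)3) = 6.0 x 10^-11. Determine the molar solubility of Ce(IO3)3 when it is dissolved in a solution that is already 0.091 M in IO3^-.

Ce(IO3)3(s) ⇌ Ce^3+ + 3 IO3^-
Ksp = [Ce^3+][IO3^-]^3
Let s be the molar solubility in this solution. [Ce^3+] = s, [IO3^-] = 0.091 + 3s ≈ 0.091 (common-ion effect: IO3^- is already 0.091 M).
Ksp ≈ s × (0.091)^3
s = 8.0 × 10^-8 M
Check: 3s = 2.4 x 10^-7 ≪ 0.091, so the approximation is valid.

s ≈ 8.0 x 10^-8 M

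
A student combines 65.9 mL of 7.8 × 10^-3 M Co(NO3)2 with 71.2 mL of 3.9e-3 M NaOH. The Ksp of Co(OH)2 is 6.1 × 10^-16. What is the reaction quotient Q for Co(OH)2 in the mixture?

Total volume = 65.9 + 71.2 = 137.1 mL.
[Co^2+] = 7.8 x 10^-3 × (65.9/137.1) = 3.75 × 10^-3 M
[OH^-] = 3.9 x 10^-3 × (71.2/137.1) = 2.03 x 10^-3 M
Co(OH)2(s) <=> Co^2+ + 2 OH^-, so Q = [Co^2+][OH^-]^2
Q = (3.75 × 10^-3)(2.03 x 10^-3)^2 = 1.5 × 10^-8
Q > Ksp, so Co(OH)2 will precipitate.

1.5e-8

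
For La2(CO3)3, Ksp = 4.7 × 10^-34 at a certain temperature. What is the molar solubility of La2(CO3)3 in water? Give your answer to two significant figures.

s = 8.5e-8 M

La2(CO3)3(s) ⇌ 2 La^3+(aq) + 3 CO3^2-(aq)
Ksp = [La^3+]^2[CO3^2-]^3
With molar solubility s: [La^3+] = 2s, [CO3^2-] = 3s.
Substituting: Ksp = (2s)^2(3s)^3 = 108s^5
s = (4.7 × 10^-34 / 108)^(1/5) = 8.5 × 10^-8 M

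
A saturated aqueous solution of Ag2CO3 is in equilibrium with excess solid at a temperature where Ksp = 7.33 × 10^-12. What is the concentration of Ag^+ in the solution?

[Ag^+] = 2.45 x 10^-4 M

Ag2CO3(s) ⇌ 2 Ag^+(aq) + CO3^2-(aq)
Ksp = [Ag^+]^2[CO3^2-]
If s mol/L of Ag2CO3 dissolves, [Ag^+] = 2s and [CO3^2-] = s.
Ksp = (2s)^2s = 4s^3
s^3 = 7.33 × 10^-12 / 4, so s = 1.224 × 10^-4 M
[Ag^+] = 2s = 2.45 x 10^-4 M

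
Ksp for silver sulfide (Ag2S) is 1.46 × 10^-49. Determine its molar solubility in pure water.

Ag2S(s) ⇌ 2 Ag^+ + S^2-
Ksp = [Ag^+]^2[S^2-]
With molar solubility s: [Ag^+] = 2s, [S^2-] = s.
So Ksp = (2s)^2 × s = 4s^3
Solving, s = (1.46 × 10^-49/4)^(1/3) = 3.32 × 10^-17 M

s ≈ 3.32 x 10^-17 M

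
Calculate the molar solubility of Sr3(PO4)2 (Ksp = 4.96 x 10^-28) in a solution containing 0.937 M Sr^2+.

Sr3(PO4)2(s) <=> 3 Sr^2+(aq) + 2 PO4^3-(aq)
Ksp = [Sr^2+]^3[PO4^3-]^2
Let s be the molar solubility in this solution. [Sr^2+] = 0.937 + 3s ≈ 0.937, [PO4^3-] = 2s (common-ion effect: Sr^2+ is already 0.937 M).
Ksp ≈ (0.937)^3 × (2s)^2
s = 1.23 x 10^-14 M
Check: 3s = 3.7 × 10^-14 ≪ 0.937, so the approximation is valid.

1.23 × 10^-14 M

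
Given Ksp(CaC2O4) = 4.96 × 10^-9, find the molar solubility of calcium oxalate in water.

7.04e-5 M

CaC2O4(s) ⇌ Ca^2+(aq) + C2O4^2-(aq)
Ksp = [Ca^2+][C2O4^2-]
Let s = molar solubility. Then [Ca^2+] = s and [C2O4^2-] = s.
Ksp = (s)(s) = s^2
s = √(4.96 × 10^-9) = 7.04 x 10^-5 M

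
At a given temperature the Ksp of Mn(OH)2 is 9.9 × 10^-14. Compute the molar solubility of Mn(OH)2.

s = 2.9 × 10^-5 M

Mn(OH)2(s) <=> Mn^2+ + 2 OH^-
Ksp = [Mn^2+][OH^-]^2
For each mole of Mn(OH)2 that dissolves: [Mn^2+] = s, [OH^-] = 2s.
Substituting: Ksp = s(2s)^2 = 4s^3
Solving, s = (9.9 × 10^-14/4)^(1/3) = 2.9 × 10^-5 M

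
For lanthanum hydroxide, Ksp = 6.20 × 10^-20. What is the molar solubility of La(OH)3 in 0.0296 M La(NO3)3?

s = 4.26 × 10^-7 M

La(OH)3(s) ⇌ La^3+(aq) + 3 OH^-(aq)
Ksp = [La^3+][OH^-]^3
If s mol/L dissolves here, [La^3+] = 0.0296 + s ≈ 0.0296, [OH^-] = 3s (common-ion effect: La^3+ is already 0.0296 M).
Ksp ≈ 0.0296 × (3s)^3
s = 4.26 x 10^-7 M
Check: s = 4.3 × 10^-7 ≪ 0.0296, so the approximation is valid.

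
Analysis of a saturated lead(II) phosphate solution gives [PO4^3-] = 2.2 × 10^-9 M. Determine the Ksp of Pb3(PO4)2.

1.7 x 10^-43

Pb3(PO4)2(s) ⇌ 3 Pb^2+(aq) + 2 PO4^3-(aq)
Stoichiometry gives [Pb^2+] = (3/2)[PO4^3-] = 3.30 × 10^-9 M.
Ksp = [Pb^2+]^3[PO4^3-]^2
Ksp = (3.30 × 10^-9)^3 × (2.2 x 10^-9)^2 = 1.7 × 10^-43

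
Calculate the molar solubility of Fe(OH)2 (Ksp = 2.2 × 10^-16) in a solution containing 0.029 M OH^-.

Fe(OH)2(s) ⇌ Fe^2+ + 2 OH^-
Ksp = [Fe^2+][OH^-]^2
Let s be the molar solubility in this solution. [Fe^2+] = s, [OH^-] = 0.029 + 2s ≈ 0.029 (since the OH^- already present dominates).
Ksp ≈ s × (0.029)^2
s = 2.6 × 10^-13 M
Check: 2s = 5.2 × 10^-13 ≪ 0.029, so the approximation is valid.

s = 2.6 × 10^-13 M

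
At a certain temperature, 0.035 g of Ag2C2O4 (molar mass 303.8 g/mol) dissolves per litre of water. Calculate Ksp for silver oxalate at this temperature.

Ksp = 6.1e-12

Molar solubility s = (3.5 × 10^-2 g/L) / (303.8 g/mol) = 1.15 × 10^-4 M.
Ag2C2O4(s) <=> 2 Ag^+ + C2O4^2-
For each mole of Ag2C2O4 that dissolves: [Ag^+] = 2s, [C2O4^2-] = s.
Ksp = [Ag^+]^2[C2O4^2-]
Ksp = (2s)^2s = 4s^3
With s = 1.15 × 10^-4: Ksp = 6.1 × 10^-12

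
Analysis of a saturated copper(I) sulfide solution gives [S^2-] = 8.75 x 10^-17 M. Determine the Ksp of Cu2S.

Ksp ≈ 2.68e-48

Cu2S(s) ⇌ 2 Cu^+(aq) + S^2-(aq)
Stoichiometry gives [Cu^+] = (2/1)[S^2-] = 1.750 × 10^-16 M.
Ksp = [Cu^+]^2[S^2-]
Ksp = (1.750 x 10^-16)^2 × 8.75 × 10^-17 = 2.68 × 10^-48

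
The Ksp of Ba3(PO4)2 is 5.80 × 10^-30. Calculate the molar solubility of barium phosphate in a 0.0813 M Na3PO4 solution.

Ba3(PO4)2(s) <=> 3 Ba^2+(aq) + 2 PO4^3-(aq)
Ksp = [Ba^2+]^3[PO4^3-]^2
Let s be the molar solubility in this solution. [Ba^2+] = 3s, [PO4^3-] = 0.0813 + 2s ≈ 0.0813 (Ksp is small, so little additional dissolves).
Ksp ≈ (3s)^3 × (0.0813)^2
s = 3.19 × 10^-10 M
Check: 2s = 6.4 × 10^-10 ≪ 0.0813, so the approximation is valid.

s ≈ 3.19e-10 M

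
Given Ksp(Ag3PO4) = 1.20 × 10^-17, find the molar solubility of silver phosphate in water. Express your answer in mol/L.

Ag3PO4(s) <=> 3 Ag^+(aq) + PO4^3-(aq)
Ksp = [Ag^+]^3[PO4^3-]
For each mole of Ag3PO4 that dissolves: [Ag^+] = 3s, [PO4^3-] = s.
Ksp = (3s)^3s = 27s^4
s = (1.20 × 10^-17 / 27)^(1/4) = 2.58 × 10^-5 M

s ≈ 2.58 x 10^-5 M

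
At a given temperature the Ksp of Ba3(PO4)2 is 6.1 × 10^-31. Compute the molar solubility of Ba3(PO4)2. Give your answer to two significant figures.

s = 3.6 x 10^-7 M

Ba3(PO4)2(s) ⇌ 3 Ba^2+(aq) + 2 PO4^3-(aq)
Ksp = [Ba^2+]^3[PO4^3-]^2
With molar solubility s: [Ba^2+] = 3s, [PO4^3-] = 2s.
Ksp = (3s)^3(2s)^2 = 108s^5
s = (6.1 × 10^-31 / 108)^(1/5) = 3.6 x 10^-7 M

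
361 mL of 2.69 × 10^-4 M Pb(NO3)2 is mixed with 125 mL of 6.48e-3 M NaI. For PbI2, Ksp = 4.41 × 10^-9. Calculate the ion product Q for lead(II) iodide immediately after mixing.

Total volume = 361 + 125 = 486 mL.
[Pb^2+] = 2.69 × 10^-4 × (361/486) = 1.998 x 10^-4 M
[I^-] = 6.48 × 10^-3 × (125/486) = 1.667 x 10^-3 M
PbI2(s) ⇌ Pb^2+(aq) + 2 I^-(aq), so Q = [Pb^2+][I^-]^2
Q = (1.998 x 10^-4)(1.667 × 10^-3)^2 = 5.55 × 10^-10
Q < Ksp, so no precipitate of PbI2 forms.

5.55e-10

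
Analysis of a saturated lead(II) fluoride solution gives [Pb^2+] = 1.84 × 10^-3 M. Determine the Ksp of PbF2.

2.49e-8

PbF2(s) <=> Pb^2+(aq) + 2 F^-(aq)
Stoichiometry gives [F^-] = (2/1)[Pb^2+] = 3.680 x 10^-3 M.
Ksp = [Pb^2+][F^-]^2
Ksp = 1.84 × 10^-3 × (3.680 × 10^-3)^2 = 2.49 × 10^-8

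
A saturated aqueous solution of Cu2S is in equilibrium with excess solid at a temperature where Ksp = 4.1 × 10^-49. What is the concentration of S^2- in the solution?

4.7 x 10^-17 M

Cu2S(s) ⇌ 2 Cu^+ + S^2-
Ksp = [Cu^+]^2[S^2-]
If s mol/L of Cu2S dissolves, [Cu^+] = 2s and [S^2-] = s.
So Ksp = (2s)^2 × s = 4s^3
s = (4.1 × 10^-49 / 4)^(1/3) = 4.68 x 10^-17 M
[S^2-] = s = 4.7 × 10^-17 M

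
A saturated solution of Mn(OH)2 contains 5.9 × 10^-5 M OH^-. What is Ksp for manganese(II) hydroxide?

1.0 × 10^-13

Mn(OH)2(s) <=> Mn^2+(aq) + 2 OH^-(aq)
Stoichiometry gives [Mn^2+] = (1/2)[OH^-] = 2.95 × 10^-5 M.
Ksp = [Mn^2+][OH^-]^2
Ksp = 2.95 x 10^-5 × (5.9 × 10^-5)^2 = 1.0 × 10^-13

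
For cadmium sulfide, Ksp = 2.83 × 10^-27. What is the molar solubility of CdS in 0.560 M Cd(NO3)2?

s = 5.05e-27 M

CdS(s) <=> Cd^2+(aq) + S^2-(aq)
Ksp = [Cd^2+][S^2-]
Let s be the molar solubility in this solution. [Cd^2+] = 0.560 + s ≈ 0.560, [S^2-] = s (since Cd^2+ from Cd(NO3)2 dominates).
Ksp ≈ 0.560 × s
s = 5.05 × 10^-27 M
Check: s = 5.1 x 10^-27 ≪ 0.560, so the approximation is valid.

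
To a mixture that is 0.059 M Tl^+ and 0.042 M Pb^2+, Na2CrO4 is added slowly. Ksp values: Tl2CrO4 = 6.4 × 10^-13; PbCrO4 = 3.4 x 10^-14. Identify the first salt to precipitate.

Each salt begins to precipitate when Q = Ksp, i.e. when [CrO4^2-] reaches its threshold.
For Tl2CrO4: 6.4 × 10^-13 = (0.059)^2 × [CrO4^2-]  ⇒  [CrO4^2-] = 1.8 × 10^-10 M.
For PbCrO4: 3.4 x 10^-14 = 0.042 × [CrO4^2-]  ⇒  [CrO4^2-] = 8.1 × 10^-13 M.
The salt with the lower threshold [CrO4^2-] precipitates first: PbCrO4.

PbCrO4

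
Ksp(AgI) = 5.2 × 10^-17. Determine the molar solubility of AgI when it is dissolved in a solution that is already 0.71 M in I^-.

s ≈ 7.3 × 10^-17 M

AgI(s) ⇌ Ag^+(aq) + I^-(aq)
Ksp = [Ag^+][I^-]
Let s be the molar solubility in this solution. [Ag^+] = s, [I^-] = 0.71 + s ≈ 0.71 (since the I^- already present dominates).
Ksp ≈ s × 0.71
s = 7.3 x 10^-17 M
Check: s = 7.3 × 10^-17 ≪ 0.71, so the approximation is valid.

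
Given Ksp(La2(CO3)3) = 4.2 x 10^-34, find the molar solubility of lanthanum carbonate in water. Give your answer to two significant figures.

La2(CO3)3(s) <=> 2 La^3+ + 3 CO3^2-
Ksp = [La^3+]^2[CO3^2-]^3
With molar solubility s: [La^3+] = 2s, [CO3^2-] = 3s.
So Ksp = (2s)^2 × (3s)^3 = 108s^5
s = (4.2 x 10^-34 / 108)^(1/5) = 8.3 x 10^-8 M

s ≈ 8.3e-8 M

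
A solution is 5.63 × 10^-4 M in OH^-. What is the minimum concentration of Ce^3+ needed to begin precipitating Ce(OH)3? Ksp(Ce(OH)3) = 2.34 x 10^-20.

[Ce^3+] = 1.31e-10 M

Ce(OH)3(s) ⇌ Ce^3+ + 3 OH^-
Ksp = [Ce^3+][OH^-]^3
Precipitation begins when Q = Ksp. With [OH^-] = 5.63 × 10^-4 M:
2.34 x 10^-20 = (5.63 × 10^-4)^3 × [Ce^3+]
[Ce^3+] = (2.34 x 10^-20 / 1.785 × 10^-10) = 1.31 × 10^-10 M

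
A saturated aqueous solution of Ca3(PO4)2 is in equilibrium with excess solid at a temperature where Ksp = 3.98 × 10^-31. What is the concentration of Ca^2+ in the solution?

Ca3(PO4)2(s) <=> 3 Ca^2+(aq) + 2 PO4^3-(aq)
Ksp = [Ca^2+]^3[PO4^3-]^2
If s mol/L of Ca3(PO4)2 dissolves, [Ca^2+] = 3s and [PO4^3-] = 2s.
So Ksp = (3s)^3 × (2s)^2 = 108s^5
Solving, s = (3.98 × 10^-31/108)^(1/5) = 3.261 × 10^-7 M
[Ca^2+] = 3s = 9.78 × 10^-7 M

9.78e-7 M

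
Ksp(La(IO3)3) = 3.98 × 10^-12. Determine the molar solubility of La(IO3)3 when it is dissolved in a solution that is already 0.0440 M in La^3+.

1.50 x 10^-4 M

La(IO3)3(s) ⇌ La^3+ + 3 IO3^-
Ksp = [La^3+][IO3^-]^3
If s mol/L dissolves here, [La^3+] = 0.0440 + s ≈ 0.0440, [IO3^-] = 3s (since the La^3+ already present dominates).
Ksp ≈ 0.0440 × (3s)^3
s = 1.50 x 10^-4 M
Check: s = 1.5 × 10^-4 ≪ 0.0440, so the approximation is valid.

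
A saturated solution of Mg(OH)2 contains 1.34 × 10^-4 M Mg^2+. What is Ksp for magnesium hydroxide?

Ksp = 9.62 × 10^-12

Mg(OH)2(s) ⇌ Mg^2+ + 2 OH^-
Stoichiometry gives [OH^-] = (2/1)[Mg^2+] = 2.680 × 10^-4 M.
Ksp = [Mg^2+][OH^-]^2
Ksp = 1.34 × 10^-4 × (2.680 × 10^-4)^2 = 9.62 × 10^-12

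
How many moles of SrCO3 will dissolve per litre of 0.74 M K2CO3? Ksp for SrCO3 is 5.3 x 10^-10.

SrCO3(s) ⇌ Sr^2+ + CO3^2-
Ksp = [Sr^2+][CO3^2-]
Let s = moles of SrCO3 that dissolve per litre. [Sr^2+] = s, [CO3^2-] = 0.74 + s ≈ 0.74 (common-ion effect: CO3^2- is already 0.74 M).
Ksp ≈ s × 0.74
s = 7.2 × 10^-10 M
Check: s = 7.2 x 10^-10 ≪ 0.74, so the approximation is valid.

7.2 × 10^-10 M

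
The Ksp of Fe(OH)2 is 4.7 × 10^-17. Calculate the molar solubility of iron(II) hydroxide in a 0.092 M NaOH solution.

Fe(OH)2(s) ⇌ Fe^2+(aq) + 2 OH^-(aq)
Ksp = [Fe^2+][OH^-]^2
Let s = moles of Fe(OH)2 that dissolve per litre. [Fe^2+] = s, [OH^-] = 0.092 + 2s ≈ 0.092 (common-ion effect: OH^- is already 0.092 M).
Ksp ≈ s × (0.092)^2
s = 5.6 x 10^-15 M
Check: 2s = 1.1 × 10^-14 ≪ 0.092, so the approximation is valid.

s ≈ 5.6 × 10^-15 M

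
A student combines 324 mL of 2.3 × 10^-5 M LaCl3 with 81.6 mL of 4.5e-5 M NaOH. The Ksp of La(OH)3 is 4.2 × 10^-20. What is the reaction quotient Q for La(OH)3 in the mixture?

Total volume = 324 + 81.6 = 405.6 mL.
[La^3+] = 2.3 × 10^-5 × (324/405.6) = 1.84 × 10^-5 M
[OH^-] = 4.5 x 10^-5 × (81.6/405.6) = 9.05 × 10^-6 M
La(OH)3(s) <=> La^3+(aq) + 3 OH^-(aq), so Q = [La^3+][OH^-]^3
Q = (1.84 x 10^-5)(9.05 x 10^-6)^3 = 1.4 × 10^-20
Q < Ksp, so no precipitate of La(OH)3 forms.

Q = 1.4 x 10^-20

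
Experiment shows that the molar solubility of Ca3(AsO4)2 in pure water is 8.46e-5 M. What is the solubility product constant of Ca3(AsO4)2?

Ksp ≈ 4.68 x 10^-19

Ca3(AsO4)2(s) <=> 3 Ca^2+ + 2 AsO4^3-
With molar solubility s: [Ca^2+] = 3s, [AsO4^3-] = 2s.
Ksp = [Ca^2+]^3[AsO4^3-]^2
Substituting: Ksp = (3s)^3(2s)^2 = 108s^5
With s = 8.46 x 10^-5: Ksp = 4.68 × 10^-19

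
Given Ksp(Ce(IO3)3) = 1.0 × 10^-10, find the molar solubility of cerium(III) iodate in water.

1.4e-3 M

Ce(IO3)3(s) <=> Ce^3+(aq) + 3 IO3^-(aq)
Ksp = [Ce^3+][IO3^-]^3
For each mole of Ce(IO3)3 that dissolves: [Ce^3+] = s, [IO3^-] = 3s.
Substituting: Ksp = s(3s)^3 = 27s^4
s = (1.0 × 10^-10 / 27)^(1/4) = 1.4 × 10^-3 M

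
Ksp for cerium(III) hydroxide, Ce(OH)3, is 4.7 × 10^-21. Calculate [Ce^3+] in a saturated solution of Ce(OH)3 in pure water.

Ce(OH)3(s) ⇌ Ce^3+ + 3 OH^-
Ksp = [Ce^3+][OH^-]^3
If s mol/L of Ce(OH)3 dissolves, [Ce^3+] = s and [OH^-] = 3s.
Ksp = s(3s)^3 = 27s^4
s^4 = 4.7 × 10^-21 / 27, so s = 3.63 × 10^-6 M
[Ce^3+] = s = 3.6 × 10^-6 M

[Ce^3+] ≈ 3.6e-6 M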